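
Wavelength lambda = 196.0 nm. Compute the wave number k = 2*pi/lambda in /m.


k = 2 * pi / lambda
= 6.2832 / (196.0e-9)
= 6.2832 / 1.9600e-07
= 3.2057e+07 /m

3.2057e+07


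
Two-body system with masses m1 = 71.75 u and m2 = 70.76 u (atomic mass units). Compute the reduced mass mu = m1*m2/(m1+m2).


mu = m1 * m2 / (m1 + m2)
= 71.75 * 70.76 / (71.75 + 70.76)
= 5077.03 / 142.51
= 35.6258 u

35.6258


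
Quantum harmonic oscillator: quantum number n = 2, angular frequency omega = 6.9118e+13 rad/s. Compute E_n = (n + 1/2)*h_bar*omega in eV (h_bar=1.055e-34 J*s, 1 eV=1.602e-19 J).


E = (n + 1/2) * h_bar * omega
= (2 + 0.5) * 1.055e-34 * 6.9118e+13
= 2.5 * 7.2919e-21
= 1.8230e-20 J
= 0.1138 eV

0.1138


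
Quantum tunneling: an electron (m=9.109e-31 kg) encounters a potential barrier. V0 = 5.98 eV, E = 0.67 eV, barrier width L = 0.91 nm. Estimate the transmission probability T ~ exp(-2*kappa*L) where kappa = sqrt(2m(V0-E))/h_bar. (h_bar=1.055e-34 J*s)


V0 - E = 5.31 eV = 8.5066e-19 J
kappa = sqrt(2 * m * (V0-E)) / h_bar
= sqrt(2 * 9.109e-31 * 8.5066e-19) / 1.055e-34
= 1.1800e+10 /m
2*kappa*L = 2 * 1.1800e+10 * 0.91e-9
= 21.4757
T = exp(-21.4757) = 4.712073e-10

4.712073e-10


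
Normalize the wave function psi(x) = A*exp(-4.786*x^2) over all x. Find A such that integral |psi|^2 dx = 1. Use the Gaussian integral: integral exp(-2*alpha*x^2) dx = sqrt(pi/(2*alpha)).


integral |psi|^2 dx = A^2 * sqrt(pi/(2*alpha)) = 1
A^2 = sqrt(2*alpha/pi)
= sqrt(2 * 4.786 / pi)
= 1.745526
A = sqrt(1.745526)
= 1.3212

1.3212


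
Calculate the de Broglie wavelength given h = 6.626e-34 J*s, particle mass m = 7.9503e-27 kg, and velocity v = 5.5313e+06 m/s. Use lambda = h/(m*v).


lambda = h / (m * v)
= 6.626e-34 / (7.9503e-27 * 5.5313e+06)
= 6.626e-34 / 4.3975e-20
= 1.5067e-14 m

1.5067e-14


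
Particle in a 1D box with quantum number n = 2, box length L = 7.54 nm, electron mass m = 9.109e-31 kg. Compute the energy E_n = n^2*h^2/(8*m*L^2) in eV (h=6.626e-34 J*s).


E = n^2 * h^2 / (8 * m * L^2)
= 2^2 * (6.626e-34)^2 / (8 * 9.109e-31 * (7.54e-9)^2)
= 4 * 4.3904e-67 / (8 * 9.109e-31 * 5.6852e-17)
= 4.2390e-21 J
= 0.0265 eV

0.0265


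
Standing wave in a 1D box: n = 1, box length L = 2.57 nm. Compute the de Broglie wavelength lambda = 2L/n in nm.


lambda = 2L / n
= 2 * 2.57 / 1
= 5.14 / 1
= 5.14 nm

5.14


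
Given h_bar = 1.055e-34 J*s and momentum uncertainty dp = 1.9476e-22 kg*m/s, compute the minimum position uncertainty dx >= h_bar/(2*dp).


dx = h_bar / (2 * dp)
= 1.055e-34 / (2 * 1.9476e-22)
= 1.055e-34 / 3.8952e-22
= 2.7085e-13 m

2.7085e-13


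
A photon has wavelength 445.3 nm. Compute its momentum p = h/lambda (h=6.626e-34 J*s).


p = h / lambda
= 6.626e-34 / (445.3e-9)
= 6.626e-34 / 4.4530e-07
= 1.4880e-27 kg*m/s

1.4880e-27


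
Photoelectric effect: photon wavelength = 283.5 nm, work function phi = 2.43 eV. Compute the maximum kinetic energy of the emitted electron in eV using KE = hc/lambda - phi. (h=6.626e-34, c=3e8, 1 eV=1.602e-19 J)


E_photon = hc / lambda
= (6.626e-34)(3e8) / (283.5e-9)
= 7.0116e-19 J
= 4.3768 eV
KE = E_photon - phi
= 4.3768 - 2.43
= 1.9468 eV

1.9468


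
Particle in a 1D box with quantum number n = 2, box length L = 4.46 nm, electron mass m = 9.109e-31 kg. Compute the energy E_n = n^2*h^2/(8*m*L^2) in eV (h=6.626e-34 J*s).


E = n^2 * h^2 / (8 * m * L^2)
= 2^2 * (6.626e-34)^2 / (8 * 9.109e-31 * (4.46e-9)^2)
= 4 * 4.3904e-67 / (8 * 9.109e-31 * 1.9892e-17)
= 1.2115e-20 J
= 0.0756 eV

0.0756


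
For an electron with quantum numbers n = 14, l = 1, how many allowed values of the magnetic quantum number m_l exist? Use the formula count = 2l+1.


m_l ranges from -l to +l in integer steps
So m_l goes from -1 to +1
Count = 2l + 1 = 2*1 + 1
= 3

3


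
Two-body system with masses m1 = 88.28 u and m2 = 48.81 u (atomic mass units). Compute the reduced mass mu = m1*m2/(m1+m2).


mu = m1 * m2 / (m1 + m2)
= 88.28 * 48.81 / (88.28 + 48.81)
= 4308.9468 / 137.09
= 31.4315 u

31.4315


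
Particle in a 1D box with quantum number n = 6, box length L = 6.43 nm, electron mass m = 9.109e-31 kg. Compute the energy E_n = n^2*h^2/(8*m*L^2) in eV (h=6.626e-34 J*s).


E = n^2 * h^2 / (8 * m * L^2)
= 6^2 * (6.626e-34)^2 / (8 * 9.109e-31 * (6.43e-9)^2)
= 36 * 4.3904e-67 / (8 * 9.109e-31 * 4.1345e-17)
= 5.2459e-20 J
= 0.3275 eV

0.3275


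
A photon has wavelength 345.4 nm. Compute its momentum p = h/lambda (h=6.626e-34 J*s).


p = h / lambda
= 6.626e-34 / (345.4e-9)
= 6.626e-34 / 3.4540e-07
= 1.9184e-27 kg*m/s

1.9184e-27


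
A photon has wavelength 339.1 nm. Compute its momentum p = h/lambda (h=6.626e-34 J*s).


p = h / lambda
= 6.626e-34 / (339.1e-9)
= 6.626e-34 / 3.3910e-07
= 1.9540e-27 kg*m/s

1.9540e-27


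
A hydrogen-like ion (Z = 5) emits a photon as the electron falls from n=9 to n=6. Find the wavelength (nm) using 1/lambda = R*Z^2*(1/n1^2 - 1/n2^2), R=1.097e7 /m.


1/lambda = R * Z^2 * (1/n1^2 - 1/n2^2)
= 1.097e7 * 5^2 * (1/6^2 - 1/9^2)
= 1.097e7 * 25 * (0.027778 - 0.012346)
= 4.2323e+06 /m
lambda = 1 / 4.2323e+06
= 236.2808 nm

236.2808


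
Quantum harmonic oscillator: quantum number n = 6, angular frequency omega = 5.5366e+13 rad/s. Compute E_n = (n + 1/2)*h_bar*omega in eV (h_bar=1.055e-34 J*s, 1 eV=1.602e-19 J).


E = (n + 1/2) * h_bar * omega
= (6 + 0.5) * 1.055e-34 * 5.5366e+13
= 6.5 * 5.8411e-21
= 3.7967e-20 J
= 0.237 eV

0.237


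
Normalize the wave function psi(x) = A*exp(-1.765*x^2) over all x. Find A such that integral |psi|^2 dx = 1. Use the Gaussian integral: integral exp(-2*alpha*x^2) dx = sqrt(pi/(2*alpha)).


integral |psi|^2 dx = A^2 * sqrt(pi/(2*alpha)) = 1
A^2 = sqrt(2*alpha/pi)
= sqrt(2 * 1.765 / pi)
= 1.060016
A = sqrt(1.060016)
= 1.0296

1.0296


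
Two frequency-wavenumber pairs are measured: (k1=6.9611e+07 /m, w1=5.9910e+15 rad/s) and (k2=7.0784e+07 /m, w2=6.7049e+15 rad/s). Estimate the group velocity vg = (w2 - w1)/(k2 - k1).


vg = (w2 - w1) / (k2 - k1)
= (6.7049e+15 - 5.9910e+15) / (7.0784e+07 - 6.9611e+07)
= 7.1390e+14 / 1.1730e+06
= 6.0861e+08 m/s

6.0861e+08


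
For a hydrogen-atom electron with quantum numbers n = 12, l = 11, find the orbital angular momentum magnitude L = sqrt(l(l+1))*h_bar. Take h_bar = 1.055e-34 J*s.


L = sqrt(l*(l+1)) * h_bar
= sqrt(11 * 12) * 1.055e-34
= sqrt(132) * 1.055e-34
= 11.4891 * 1.055e-34
= 1.2121e-33 J*s

1.2121e-33


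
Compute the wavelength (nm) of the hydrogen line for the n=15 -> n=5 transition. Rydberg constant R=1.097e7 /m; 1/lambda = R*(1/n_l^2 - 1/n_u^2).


1/lambda = R * (1/n_l^2 - 1/n_u^2)
= 1.097e7 * (1/5^2 - 1/15^2)
= 1.097e7 * (0.04 - 0.004444)
= 1.097e7 * 0.035556
= 3.9004e+05 /m
lambda = 1 / 3.9004e+05 = 2563.8104 nm

2563.8104


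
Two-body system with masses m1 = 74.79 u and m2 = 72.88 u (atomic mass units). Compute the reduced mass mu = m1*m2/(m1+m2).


mu = m1 * m2 / (m1 + m2)
= 74.79 * 72.88 / (74.79 + 72.88)
= 5450.6952 / 147.67
= 36.9113 u

36.9113


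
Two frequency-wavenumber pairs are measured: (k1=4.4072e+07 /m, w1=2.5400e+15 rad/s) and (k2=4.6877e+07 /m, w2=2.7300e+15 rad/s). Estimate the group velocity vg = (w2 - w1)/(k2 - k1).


vg = (w2 - w1) / (k2 - k1)
= (2.7300e+15 - 2.5400e+15) / (4.6877e+07 - 4.4072e+07)
= 1.9000e+14 / 2.8050e+06
= 6.7736e+07 m/s

6.7736e+07


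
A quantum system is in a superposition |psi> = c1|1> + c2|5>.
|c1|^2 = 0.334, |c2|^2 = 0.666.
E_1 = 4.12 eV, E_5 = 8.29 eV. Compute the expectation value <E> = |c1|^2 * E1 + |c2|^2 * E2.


<E> = |c1|^2 * E1 + |c2|^2 * E2
= 0.334 * 4.12 + 0.666 * 8.29
= 1.3761 + 5.5211
= 6.8972 eV

6.8972


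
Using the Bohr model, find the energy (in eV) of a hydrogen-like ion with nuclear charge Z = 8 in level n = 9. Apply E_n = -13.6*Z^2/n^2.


E_n = -13.6 * Z^2 / n^2
= -13.6 * 8^2 / 9^2
= -13.6 * 64 / 81
= -10.7457 eV

-10.7457


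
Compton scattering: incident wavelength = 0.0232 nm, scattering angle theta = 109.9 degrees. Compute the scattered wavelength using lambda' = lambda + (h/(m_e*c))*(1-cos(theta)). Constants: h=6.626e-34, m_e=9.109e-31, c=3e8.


Compton wavelength: h/(m_e*c) = 2.4247e-12 m
d_lambda = 2.4247e-12 * (1 - cos(109.9 deg))
= 2.4247e-12 * 1.34038
= 3.2500e-12 m = 0.00325 nm
lambda' = 0.0232 + 0.00325
= 0.02645 nm

0.02645


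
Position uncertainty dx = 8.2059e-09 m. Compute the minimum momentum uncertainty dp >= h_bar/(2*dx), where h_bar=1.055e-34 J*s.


dp = h_bar / (2 * dx)
= 1.055e-34 / (2 * 8.2059e-09)
= 1.055e-34 / 1.6412e-08
= 6.4283e-27 kg*m/s

6.4283e-27


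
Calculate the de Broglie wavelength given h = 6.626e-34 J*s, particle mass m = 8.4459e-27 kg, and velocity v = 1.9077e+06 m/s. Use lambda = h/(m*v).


lambda = h / (m * v)
= 6.626e-34 / (8.4459e-27 * 1.9077e+06)
= 6.626e-34 / 1.6112e-20
= 4.1124e-14 m

4.1124e-14


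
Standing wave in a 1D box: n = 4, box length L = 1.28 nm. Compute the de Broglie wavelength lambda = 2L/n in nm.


lambda = 2L / n
= 2 * 1.28 / 4
= 2.56 / 4
= 0.64 nm

0.64


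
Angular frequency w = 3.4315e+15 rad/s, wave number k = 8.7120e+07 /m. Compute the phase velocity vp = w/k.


vp = w / k
= 3.4315e+15 / 8.7120e+07
= 3.9388e+07 m/s

3.9388e+07


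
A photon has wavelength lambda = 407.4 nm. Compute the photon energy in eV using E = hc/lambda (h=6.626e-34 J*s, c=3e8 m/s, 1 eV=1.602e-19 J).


E = hc / lambda
= (6.626e-34)(3e8) / (407.4e-9)
= 1.9878e-25 / 4.0740e-07
= 4.8792e-19 J
Converting to eV: 4.8792e-19 / 1.602e-19
= 3.0457 eV

3.0457


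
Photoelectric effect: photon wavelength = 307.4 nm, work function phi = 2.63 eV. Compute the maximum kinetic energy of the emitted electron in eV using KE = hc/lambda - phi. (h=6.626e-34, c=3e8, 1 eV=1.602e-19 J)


E_photon = hc / lambda
= (6.626e-34)(3e8) / (307.4e-9)
= 6.4665e-19 J
= 4.0365 eV
KE = E_photon - phi
= 4.0365 - 2.63
= 1.4065 eV

1.4065


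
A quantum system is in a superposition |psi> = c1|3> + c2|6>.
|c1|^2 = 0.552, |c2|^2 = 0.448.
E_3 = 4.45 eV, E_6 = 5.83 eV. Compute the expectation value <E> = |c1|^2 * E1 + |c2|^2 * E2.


<E> = |c1|^2 * E1 + |c2|^2 * E2
= 0.552 * 4.45 + 0.448 * 5.83
= 2.4564 + 2.6118
= 5.0682 eV

5.0682


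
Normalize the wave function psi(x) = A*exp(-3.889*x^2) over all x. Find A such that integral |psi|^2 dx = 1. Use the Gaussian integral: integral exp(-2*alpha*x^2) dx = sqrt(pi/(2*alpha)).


integral |psi|^2 dx = A^2 * sqrt(pi/(2*alpha)) = 1
A^2 = sqrt(2*alpha/pi)
= sqrt(2 * 3.889 / pi)
= 1.573472
A = sqrt(1.573472)
= 1.2544

1.2544


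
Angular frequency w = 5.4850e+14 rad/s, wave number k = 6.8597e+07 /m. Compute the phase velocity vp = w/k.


vp = w / k
= 5.4850e+14 / 6.8597e+07
= 7.9960e+06 m/s

7.9960e+06


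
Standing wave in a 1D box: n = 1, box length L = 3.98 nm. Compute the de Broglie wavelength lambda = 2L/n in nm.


lambda = 2L / n
= 2 * 3.98 / 1
= 7.96 / 1
= 7.96 nm

7.96


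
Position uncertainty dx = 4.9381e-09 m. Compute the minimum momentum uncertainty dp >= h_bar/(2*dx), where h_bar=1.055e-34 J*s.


dp = h_bar / (2 * dx)
= 1.055e-34 / (2 * 4.9381e-09)
= 1.055e-34 / 9.8762e-09
= 1.0682e-26 kg*m/s

1.0682e-26


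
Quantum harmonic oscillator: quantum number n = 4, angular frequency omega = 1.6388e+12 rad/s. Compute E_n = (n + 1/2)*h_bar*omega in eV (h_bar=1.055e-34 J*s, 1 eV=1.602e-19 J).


E = (n + 1/2) * h_bar * omega
= (4 + 0.5) * 1.055e-34 * 1.6388e+12
= 4.5 * 1.7289e-22
= 7.7802e-22 J
= 0.0049 eV

0.0049


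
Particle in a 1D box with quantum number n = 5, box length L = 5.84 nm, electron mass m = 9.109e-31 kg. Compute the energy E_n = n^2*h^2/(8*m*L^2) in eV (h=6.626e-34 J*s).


E = n^2 * h^2 / (8 * m * L^2)
= 5^2 * (6.626e-34)^2 / (8 * 9.109e-31 * (5.84e-9)^2)
= 25 * 4.3904e-67 / (8 * 9.109e-31 * 3.4106e-17)
= 4.4163e-20 J
= 0.2757 eV

0.2757


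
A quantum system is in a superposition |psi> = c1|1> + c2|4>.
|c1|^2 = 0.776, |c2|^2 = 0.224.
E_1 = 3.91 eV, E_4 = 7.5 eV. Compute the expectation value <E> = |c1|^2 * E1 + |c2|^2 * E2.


<E> = |c1|^2 * E1 + |c2|^2 * E2
= 0.776 * 3.91 + 0.224 * 7.5
= 3.0342 + 1.68
= 4.7142 eV

4.7142


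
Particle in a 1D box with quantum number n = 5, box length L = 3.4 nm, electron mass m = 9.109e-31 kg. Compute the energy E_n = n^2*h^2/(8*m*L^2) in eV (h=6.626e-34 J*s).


E = n^2 * h^2 / (8 * m * L^2)
= 5^2 * (6.626e-34)^2 / (8 * 9.109e-31 * (3.4e-9)^2)
= 25 * 4.3904e-67 / (8 * 9.109e-31 * 1.1560e-17)
= 1.3029e-19 J
= 0.8133 eV

0.8133


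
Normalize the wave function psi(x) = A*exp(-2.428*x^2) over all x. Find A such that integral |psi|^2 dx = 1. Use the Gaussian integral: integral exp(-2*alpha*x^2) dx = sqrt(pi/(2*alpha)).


integral |psi|^2 dx = A^2 * sqrt(pi/(2*alpha)) = 1
A^2 = sqrt(2*alpha/pi)
= sqrt(2 * 2.428 / pi)
= 1.243267
A = sqrt(1.243267)
= 1.115

1.115


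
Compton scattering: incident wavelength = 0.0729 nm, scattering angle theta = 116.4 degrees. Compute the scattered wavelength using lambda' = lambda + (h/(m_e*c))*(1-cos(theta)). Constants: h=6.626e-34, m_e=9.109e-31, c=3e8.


Compton wavelength: h/(m_e*c) = 2.4247e-12 m
d_lambda = 2.4247e-12 * (1 - cos(116.4 deg))
= 2.4247e-12 * 1.444635
= 3.5028e-12 m = 0.003503 nm
lambda' = 0.0729 + 0.003503
= 0.076403 nm

0.076403


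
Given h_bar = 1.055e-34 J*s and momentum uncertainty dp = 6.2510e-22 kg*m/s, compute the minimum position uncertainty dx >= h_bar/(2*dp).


dx = h_bar / (2 * dp)
= 1.055e-34 / (2 * 6.2510e-22)
= 1.055e-34 / 1.2502e-21
= 8.4386e-14 m

8.4386e-14


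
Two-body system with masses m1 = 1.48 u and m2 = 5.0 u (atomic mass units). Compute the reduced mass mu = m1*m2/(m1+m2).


mu = m1 * m2 / (m1 + m2)
= 1.48 * 5.0 / (1.48 + 5.0)
= 7.4 / 6.48
= 1.142 u

1.142


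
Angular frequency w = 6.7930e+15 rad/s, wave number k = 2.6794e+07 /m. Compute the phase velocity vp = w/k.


vp = w / k
= 6.7930e+15 / 2.6794e+07
= 2.5353e+08 m/s

2.5353e+08


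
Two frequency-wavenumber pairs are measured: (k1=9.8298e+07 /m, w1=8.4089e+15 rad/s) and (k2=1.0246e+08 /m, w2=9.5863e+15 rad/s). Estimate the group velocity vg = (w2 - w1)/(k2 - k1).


vg = (w2 - w1) / (k2 - k1)
= (9.5863e+15 - 8.4089e+15) / (1.0246e+08 - 9.8298e+07)
= 1.1774e+15 / 4.1620e+06
= 2.8289e+08 m/s

2.8289e+08


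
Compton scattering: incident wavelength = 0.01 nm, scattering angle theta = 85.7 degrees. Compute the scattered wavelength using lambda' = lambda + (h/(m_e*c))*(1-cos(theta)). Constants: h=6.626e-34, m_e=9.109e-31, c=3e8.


Compton wavelength: h/(m_e*c) = 2.4247e-12 m
d_lambda = 2.4247e-12 * (1 - cos(85.7 deg))
= 2.4247e-12 * 0.925021
= 2.2429e-12 m = 0.002243 nm
lambda' = 0.01 + 0.002243
= 0.012243 nm

0.012243


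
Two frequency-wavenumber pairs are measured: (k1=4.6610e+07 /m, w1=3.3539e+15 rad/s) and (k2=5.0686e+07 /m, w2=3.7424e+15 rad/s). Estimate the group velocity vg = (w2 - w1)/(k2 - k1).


vg = (w2 - w1) / (k2 - k1)
= (3.7424e+15 - 3.3539e+15) / (5.0686e+07 - 4.6610e+07)
= 3.8850e+14 / 4.0760e+06
= 9.5314e+07 m/s

9.5314e+07


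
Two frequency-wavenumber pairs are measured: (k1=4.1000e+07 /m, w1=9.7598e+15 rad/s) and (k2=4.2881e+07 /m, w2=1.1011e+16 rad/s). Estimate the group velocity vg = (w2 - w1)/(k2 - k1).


vg = (w2 - w1) / (k2 - k1)
= (1.1011e+16 - 9.7598e+15) / (4.2881e+07 - 4.1000e+07)
= 1.2512e+15 / 1.8810e+06
= 6.6518e+08 m/s

6.6518e+08


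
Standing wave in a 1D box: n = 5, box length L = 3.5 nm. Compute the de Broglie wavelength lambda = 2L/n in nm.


lambda = 2L / n
= 2 * 3.5 / 5
= 7.0 / 5
= 1.4 nm

1.4


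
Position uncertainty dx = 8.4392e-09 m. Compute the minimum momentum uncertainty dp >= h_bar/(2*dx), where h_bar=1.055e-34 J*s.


dp = h_bar / (2 * dx)
= 1.055e-34 / (2 * 8.4392e-09)
= 1.055e-34 / 1.6878e-08
= 6.2506e-27 kg*m/s

6.2506e-27


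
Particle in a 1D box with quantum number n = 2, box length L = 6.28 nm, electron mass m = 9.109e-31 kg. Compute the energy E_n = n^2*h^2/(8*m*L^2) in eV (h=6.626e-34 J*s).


E = n^2 * h^2 / (8 * m * L^2)
= 2^2 * (6.626e-34)^2 / (8 * 9.109e-31 * (6.28e-9)^2)
= 4 * 4.3904e-67 / (8 * 9.109e-31 * 3.9438e-17)
= 6.1106e-21 J
= 0.0381 eV

0.0381


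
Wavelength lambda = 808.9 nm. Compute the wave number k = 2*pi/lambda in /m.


k = 2 * pi / lambda
= 6.2832 / (808.9e-9)
= 6.2832 / 8.0890e-07
= 7.7676e+06 /m

7.7676e+06


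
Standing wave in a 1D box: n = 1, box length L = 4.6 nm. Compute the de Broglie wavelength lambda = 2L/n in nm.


lambda = 2L / n
= 2 * 4.6 / 1
= 9.2 / 1
= 9.2 nm

9.2


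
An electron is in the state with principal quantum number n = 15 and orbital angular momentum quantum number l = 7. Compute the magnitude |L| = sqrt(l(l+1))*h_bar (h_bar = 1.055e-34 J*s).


L = sqrt(l*(l+1)) * h_bar
= sqrt(7 * 8) * 1.055e-34
= sqrt(56) * 1.055e-34
= 7.4833 * 1.055e-34
= 7.8949e-34 J*s

7.8949e-34


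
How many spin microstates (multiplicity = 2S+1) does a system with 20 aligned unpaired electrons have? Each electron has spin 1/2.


Total spin S = N * (1/2) = 20 * 0.5 = 10.0
Spin multiplicity = 2S + 1
= 2 * 10.0 + 1
= 21

21


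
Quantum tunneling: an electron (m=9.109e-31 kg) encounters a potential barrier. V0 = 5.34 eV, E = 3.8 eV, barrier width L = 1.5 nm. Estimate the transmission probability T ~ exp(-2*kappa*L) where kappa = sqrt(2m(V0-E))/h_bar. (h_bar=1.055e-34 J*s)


V0 - E = 1.54 eV = 2.4671e-19 J
kappa = sqrt(2 * m * (V0-E)) / h_bar
= sqrt(2 * 9.109e-31 * 2.4671e-19) / 1.055e-34
= 6.3546e+09 /m
2*kappa*L = 2 * 6.3546e+09 * 1.5e-9
= 19.0639
T = exp(-19.0639) = 5.256205e-09

5.256205e-09


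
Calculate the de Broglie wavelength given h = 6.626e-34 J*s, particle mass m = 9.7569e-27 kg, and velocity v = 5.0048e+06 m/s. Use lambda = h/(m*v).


lambda = h / (m * v)
= 6.626e-34 / (9.7569e-27 * 5.0048e+06)
= 6.626e-34 / 4.8831e-20
= 1.3569e-14 m

1.3569e-14


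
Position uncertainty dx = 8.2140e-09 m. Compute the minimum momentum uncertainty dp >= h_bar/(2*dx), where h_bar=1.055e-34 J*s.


dp = h_bar / (2 * dx)
= 1.055e-34 / (2 * 8.2140e-09)
= 1.055e-34 / 1.6428e-08
= 6.4220e-27 kg*m/s

6.4220e-27


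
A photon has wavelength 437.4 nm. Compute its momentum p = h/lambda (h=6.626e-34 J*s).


p = h / lambda
= 6.626e-34 / (437.4e-9)
= 6.626e-34 / 4.3740e-07
= 1.5149e-27 kg*m/s

1.5149e-27


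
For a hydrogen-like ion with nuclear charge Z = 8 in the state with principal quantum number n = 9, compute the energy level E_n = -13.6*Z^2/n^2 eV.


E_n = -13.6 * Z^2 / n^2
= -13.6 * 8^2 / 9^2
= -13.6 * 64 / 81
= -10.7457 eV

-10.7457


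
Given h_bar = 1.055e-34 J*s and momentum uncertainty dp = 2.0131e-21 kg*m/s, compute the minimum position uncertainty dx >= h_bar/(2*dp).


dx = h_bar / (2 * dp)
= 1.055e-34 / (2 * 2.0131e-21)
= 1.055e-34 / 4.0262e-21
= 2.6203e-14 m

2.6203e-14


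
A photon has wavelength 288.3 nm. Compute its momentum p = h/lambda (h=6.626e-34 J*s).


p = h / lambda
= 6.626e-34 / (288.3e-9)
= 6.626e-34 / 2.8830e-07
= 2.2983e-27 kg*m/s

2.2983e-27


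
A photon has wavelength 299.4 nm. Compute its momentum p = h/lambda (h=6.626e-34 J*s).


p = h / lambda
= 6.626e-34 / (299.4e-9)
= 6.626e-34 / 2.9940e-07
= 2.2131e-27 kg*m/s

2.2131e-27


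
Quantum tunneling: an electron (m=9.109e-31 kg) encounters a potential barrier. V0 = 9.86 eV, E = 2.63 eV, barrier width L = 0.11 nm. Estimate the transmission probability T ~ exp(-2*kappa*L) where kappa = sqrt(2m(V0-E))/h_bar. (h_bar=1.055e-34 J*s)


V0 - E = 7.23 eV = 1.1582e-18 J
kappa = sqrt(2 * m * (V0-E)) / h_bar
= sqrt(2 * 9.109e-31 * 1.1582e-18) / 1.055e-34
= 1.3769e+10 /m
2*kappa*L = 2 * 1.3769e+10 * 0.11e-9
= 3.0292
T = exp(-3.0292) = 4.835666e-02

4.835666e-02


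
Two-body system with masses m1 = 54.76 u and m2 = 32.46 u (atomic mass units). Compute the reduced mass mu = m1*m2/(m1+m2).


mu = m1 * m2 / (m1 + m2)
= 54.76 * 32.46 / (54.76 + 32.46)
= 1777.5096 / 87.22
= 20.3796 u

20.3796


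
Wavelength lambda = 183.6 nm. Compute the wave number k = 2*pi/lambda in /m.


k = 2 * pi / lambda
= 6.2832 / (183.6e-9)
= 6.2832 / 1.8360e-07
= 3.4222e+07 /m

3.4222e+07


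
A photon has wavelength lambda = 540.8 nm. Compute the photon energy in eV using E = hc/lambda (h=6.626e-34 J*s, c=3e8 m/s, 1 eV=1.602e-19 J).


E = hc / lambda
= (6.626e-34)(3e8) / (540.8e-9)
= 1.9878e-25 / 5.4080e-07
= 3.6757e-19 J
Converting to eV: 3.6757e-19 / 1.602e-19
= 2.2944 eV

2.2944


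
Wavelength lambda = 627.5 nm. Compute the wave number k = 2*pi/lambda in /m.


k = 2 * pi / lambda
= 6.2832 / (627.5e-9)
= 6.2832 / 6.2750e-07
= 1.0013e+07 /m

1.0013e+07


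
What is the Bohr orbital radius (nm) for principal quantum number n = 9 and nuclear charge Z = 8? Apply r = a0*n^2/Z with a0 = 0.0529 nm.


r = a0 * n^2 / Z
= 0.0529 * 9^2 / 8
= 0.0529 * 81 / 8
= 0.5356 nm

0.5356


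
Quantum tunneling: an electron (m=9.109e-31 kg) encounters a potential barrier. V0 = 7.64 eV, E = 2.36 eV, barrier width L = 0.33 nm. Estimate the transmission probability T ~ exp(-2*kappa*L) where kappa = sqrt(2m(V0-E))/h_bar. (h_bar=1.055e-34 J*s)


V0 - E = 5.28 eV = 8.4586e-19 J
kappa = sqrt(2 * m * (V0-E)) / h_bar
= sqrt(2 * 9.109e-31 * 8.4586e-19) / 1.055e-34
= 1.1766e+10 /m
2*kappa*L = 2 * 1.1766e+10 * 0.33e-9
= 7.7659
T = exp(-7.7659) = 4.239612e-04

4.239612e-04


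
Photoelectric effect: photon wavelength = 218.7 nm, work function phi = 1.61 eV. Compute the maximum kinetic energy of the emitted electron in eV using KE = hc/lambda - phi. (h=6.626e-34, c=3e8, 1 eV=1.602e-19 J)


E_photon = hc / lambda
= (6.626e-34)(3e8) / (218.7e-9)
= 9.0892e-19 J
= 5.6736 eV
KE = E_photon - phi
= 5.6736 - 1.61
= 4.0636 eV

4.0636


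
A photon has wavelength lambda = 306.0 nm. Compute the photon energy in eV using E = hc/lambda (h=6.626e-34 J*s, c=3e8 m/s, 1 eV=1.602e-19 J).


E = hc / lambda
= (6.626e-34)(3e8) / (306.0e-9)
= 1.9878e-25 / 3.0600e-07
= 6.4961e-19 J
Converting to eV: 6.4961e-19 / 1.602e-19
= 4.055 eV

4.055


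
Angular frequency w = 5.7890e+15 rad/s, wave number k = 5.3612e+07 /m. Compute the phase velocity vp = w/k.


vp = w / k
= 5.7890e+15 / 5.3612e+07
= 1.0798e+08 m/s

1.0798e+08


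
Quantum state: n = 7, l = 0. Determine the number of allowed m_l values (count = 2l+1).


m_l ranges from -l to +l in integer steps
So m_l goes from -0 to +0
Count = 2l + 1 = 2*0 + 1
= 1

1


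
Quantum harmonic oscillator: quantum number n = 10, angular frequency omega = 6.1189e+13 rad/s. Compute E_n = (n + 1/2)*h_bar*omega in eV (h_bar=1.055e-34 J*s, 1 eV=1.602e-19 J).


E = (n + 1/2) * h_bar * omega
= (10 + 0.5) * 1.055e-34 * 6.1189e+13
= 10.5 * 6.4554e-21
= 6.7782e-20 J
= 0.4231 eV

0.4231


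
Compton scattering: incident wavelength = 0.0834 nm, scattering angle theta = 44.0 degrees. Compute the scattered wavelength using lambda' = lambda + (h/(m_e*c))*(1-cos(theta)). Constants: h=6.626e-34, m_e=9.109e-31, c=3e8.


Compton wavelength: h/(m_e*c) = 2.4247e-12 m
d_lambda = 2.4247e-12 * (1 - cos(44.0 deg))
= 2.4247e-12 * 0.28066
= 6.8052e-13 m = 0.000681 nm
lambda' = 0.0834 + 0.000681
= 0.084081 nm

0.084081


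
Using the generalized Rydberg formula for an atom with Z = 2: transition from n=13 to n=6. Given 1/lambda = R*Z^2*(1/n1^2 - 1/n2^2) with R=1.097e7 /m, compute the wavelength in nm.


1/lambda = R * Z^2 * (1/n1^2 - 1/n2^2)
= 1.097e7 * 2^2 * (1/6^2 - 1/13^2)
= 1.097e7 * 4 * (0.027778 - 0.005917)
= 9.5924e+05 /m
lambda = 1 / 9.5924e+05
= 1042.4877 nm

1042.4877


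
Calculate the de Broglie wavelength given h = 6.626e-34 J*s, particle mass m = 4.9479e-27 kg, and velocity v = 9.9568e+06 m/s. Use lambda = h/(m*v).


lambda = h / (m * v)
= 6.626e-34 / (4.9479e-27 * 9.9568e+06)
= 6.626e-34 / 4.9265e-20
= 1.3450e-14 m

1.3450e-14


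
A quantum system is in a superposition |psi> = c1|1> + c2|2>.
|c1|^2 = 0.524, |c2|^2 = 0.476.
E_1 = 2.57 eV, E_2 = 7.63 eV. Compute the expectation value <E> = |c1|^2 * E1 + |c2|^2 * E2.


<E> = |c1|^2 * E1 + |c2|^2 * E2
= 0.524 * 2.57 + 0.476 * 7.63
= 1.3467 + 3.6319
= 4.9786 eV

4.9786


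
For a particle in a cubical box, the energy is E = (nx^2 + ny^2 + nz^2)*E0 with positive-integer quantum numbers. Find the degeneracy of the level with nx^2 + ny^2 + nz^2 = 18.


Enumerate all (nx, ny, nz) with nx^2 + ny^2 + nz^2 = 18:
(1,1,4)
(1,4,1)
(4,1,1)
Total degeneracy = 3

3


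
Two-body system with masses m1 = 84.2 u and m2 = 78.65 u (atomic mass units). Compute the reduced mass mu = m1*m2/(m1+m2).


mu = m1 * m2 / (m1 + m2)
= 84.2 * 78.65 / (84.2 + 78.65)
= 6622.33 / 162.85
= 40.6652 u

40.6652


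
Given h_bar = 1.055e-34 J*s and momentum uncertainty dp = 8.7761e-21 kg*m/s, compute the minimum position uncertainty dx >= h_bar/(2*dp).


dx = h_bar / (2 * dp)
= 1.055e-34 / (2 * 8.7761e-21)
= 1.055e-34 / 1.7552e-20
= 6.0106e-15 m

6.0106e-15


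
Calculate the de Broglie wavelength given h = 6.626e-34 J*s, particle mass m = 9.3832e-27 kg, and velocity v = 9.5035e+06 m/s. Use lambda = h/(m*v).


lambda = h / (m * v)
= 6.626e-34 / (9.3832e-27 * 9.5035e+06)
= 6.626e-34 / 8.9173e-20
= 7.4305e-15 m

7.4305e-15


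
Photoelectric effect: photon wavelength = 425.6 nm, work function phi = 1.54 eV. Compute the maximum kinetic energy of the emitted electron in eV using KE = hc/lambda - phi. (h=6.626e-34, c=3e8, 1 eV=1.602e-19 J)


E_photon = hc / lambda
= (6.626e-34)(3e8) / (425.6e-9)
= 4.6706e-19 J
= 2.9155 eV
KE = E_photon - phi
= 2.9155 - 1.54
= 1.3755 eV

1.3755


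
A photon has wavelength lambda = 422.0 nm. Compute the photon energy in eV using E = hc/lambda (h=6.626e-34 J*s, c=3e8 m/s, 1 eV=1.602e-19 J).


E = hc / lambda
= (6.626e-34)(3e8) / (422.0e-9)
= 1.9878e-25 / 4.2200e-07
= 4.7104e-19 J
Converting to eV: 4.7104e-19 / 1.602e-19
= 2.9403 eV

2.9403


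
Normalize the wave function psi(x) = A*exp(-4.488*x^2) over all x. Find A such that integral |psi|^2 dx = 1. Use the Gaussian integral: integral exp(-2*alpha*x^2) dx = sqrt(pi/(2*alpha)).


integral |psi|^2 dx = A^2 * sqrt(pi/(2*alpha)) = 1
A^2 = sqrt(2*alpha/pi)
= sqrt(2 * 4.488 / pi)
= 1.69031
A = sqrt(1.69031)
= 1.3001

1.3001


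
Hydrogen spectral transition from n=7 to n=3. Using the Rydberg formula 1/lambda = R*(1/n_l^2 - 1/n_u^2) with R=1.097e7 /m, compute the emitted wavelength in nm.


1/lambda = R * (1/n_l^2 - 1/n_u^2)
= 1.097e7 * (1/3^2 - 1/7^2)
= 1.097e7 * (0.111111 - 0.020408)
= 1.097e7 * 0.090703
= 9.9501e+05 /m
lambda = 1 / 9.9501e+05 = 1005.0137 nm

1005.0137


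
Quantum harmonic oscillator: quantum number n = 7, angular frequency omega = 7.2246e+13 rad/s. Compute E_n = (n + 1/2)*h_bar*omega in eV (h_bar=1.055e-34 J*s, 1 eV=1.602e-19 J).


E = (n + 1/2) * h_bar * omega
= (7 + 0.5) * 1.055e-34 * 7.2246e+13
= 7.5 * 7.6220e-21
= 5.7165e-20 J
= 0.3568 eV

0.3568


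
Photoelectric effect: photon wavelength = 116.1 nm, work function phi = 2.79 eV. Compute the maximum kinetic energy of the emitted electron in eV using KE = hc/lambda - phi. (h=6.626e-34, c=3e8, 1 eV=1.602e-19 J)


E_photon = hc / lambda
= (6.626e-34)(3e8) / (116.1e-9)
= 1.7121e-18 J
= 10.6875 eV
KE = E_photon - phi
= 10.6875 - 2.79
= 7.8975 eV

7.8975


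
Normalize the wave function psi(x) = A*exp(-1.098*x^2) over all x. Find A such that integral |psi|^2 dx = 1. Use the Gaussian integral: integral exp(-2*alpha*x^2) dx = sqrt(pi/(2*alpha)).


integral |psi|^2 dx = A^2 * sqrt(pi/(2*alpha)) = 1
A^2 = sqrt(2*alpha/pi)
= sqrt(2 * 1.098 / pi)
= 0.836067
A = sqrt(0.836067)
= 0.9144

0.9144


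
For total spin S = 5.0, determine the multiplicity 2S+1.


Spin multiplicity = 2S + 1
= 2 * 5.0 + 1
= 10.0 + 1
= 11

11


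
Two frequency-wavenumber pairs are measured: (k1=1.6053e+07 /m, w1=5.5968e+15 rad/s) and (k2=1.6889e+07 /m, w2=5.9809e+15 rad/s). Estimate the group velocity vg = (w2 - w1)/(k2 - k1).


vg = (w2 - w1) / (k2 - k1)
= (5.9809e+15 - 5.5968e+15) / (1.6889e+07 - 1.6053e+07)
= 3.8410e+14 / 8.3600e+05
= 4.5945e+08 m/s

4.5945e+08


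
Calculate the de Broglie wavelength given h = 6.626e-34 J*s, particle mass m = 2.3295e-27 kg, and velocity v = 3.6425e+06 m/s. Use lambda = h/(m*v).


lambda = h / (m * v)
= 6.626e-34 / (2.3295e-27 * 3.6425e+06)
= 6.626e-34 / 8.4852e-21
= 7.8089e-14 m

7.8089e-14


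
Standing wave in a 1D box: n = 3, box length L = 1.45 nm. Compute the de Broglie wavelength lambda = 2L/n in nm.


lambda = 2L / n
= 2 * 1.45 / 3
= 2.9 / 3
= 0.9667 nm

0.9667


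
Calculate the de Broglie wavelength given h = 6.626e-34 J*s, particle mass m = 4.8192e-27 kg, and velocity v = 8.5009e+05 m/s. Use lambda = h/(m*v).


lambda = h / (m * v)
= 6.626e-34 / (4.8192e-27 * 8.5009e+05)
= 6.626e-34 / 4.0968e-21
= 1.6174e-13 m

1.6174e-13


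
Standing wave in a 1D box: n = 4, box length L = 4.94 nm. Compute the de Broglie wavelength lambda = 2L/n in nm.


lambda = 2L / n
= 2 * 4.94 / 4
= 9.88 / 4
= 2.47 nm

2.47


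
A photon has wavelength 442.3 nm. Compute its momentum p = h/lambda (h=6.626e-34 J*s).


p = h / lambda
= 6.626e-34 / (442.3e-9)
= 6.626e-34 / 4.4230e-07
= 1.4981e-27 kg*m/s

1.4981e-27


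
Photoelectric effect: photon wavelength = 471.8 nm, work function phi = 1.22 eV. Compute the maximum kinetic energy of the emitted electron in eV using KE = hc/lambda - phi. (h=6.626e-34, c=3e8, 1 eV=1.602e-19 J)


E_photon = hc / lambda
= (6.626e-34)(3e8) / (471.8e-9)
= 4.2132e-19 J
= 2.63 eV
KE = E_photon - phi
= 2.63 - 1.22
= 1.41 eV

1.41


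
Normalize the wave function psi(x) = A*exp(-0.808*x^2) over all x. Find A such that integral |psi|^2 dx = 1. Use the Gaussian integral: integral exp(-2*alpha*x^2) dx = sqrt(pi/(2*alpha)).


integral |psi|^2 dx = A^2 * sqrt(pi/(2*alpha)) = 1
A^2 = sqrt(2*alpha/pi)
= sqrt(2 * 0.808 / pi)
= 0.717209
A = sqrt(0.717209)
= 0.8469

0.8469


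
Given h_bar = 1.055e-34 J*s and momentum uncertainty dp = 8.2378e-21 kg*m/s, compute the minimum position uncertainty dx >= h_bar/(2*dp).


dx = h_bar / (2 * dp)
= 1.055e-34 / (2 * 8.2378e-21)
= 1.055e-34 / 1.6476e-20
= 6.4034e-15 m

6.4034e-15


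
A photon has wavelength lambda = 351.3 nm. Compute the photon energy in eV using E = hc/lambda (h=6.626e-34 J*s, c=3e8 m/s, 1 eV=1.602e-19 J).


E = hc / lambda
= (6.626e-34)(3e8) / (351.3e-9)
= 1.9878e-25 / 3.5130e-07
= 5.6584e-19 J
Converting to eV: 5.6584e-19 / 1.602e-19
= 3.5321 eV

3.5321


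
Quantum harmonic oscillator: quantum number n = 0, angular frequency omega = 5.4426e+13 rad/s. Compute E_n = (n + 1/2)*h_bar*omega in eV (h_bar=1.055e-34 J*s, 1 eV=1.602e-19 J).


E = (n + 1/2) * h_bar * omega
= (0 + 0.5) * 1.055e-34 * 5.4426e+13
= 0.5 * 5.7419e-21
= 2.8710e-21 J
= 0.0179 eV

0.0179


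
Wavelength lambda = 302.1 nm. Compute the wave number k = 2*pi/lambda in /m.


k = 2 * pi / lambda
= 6.2832 / (302.1e-9)
= 6.2832 / 3.0210e-07
= 2.0798e+07 /m

2.0798e+07


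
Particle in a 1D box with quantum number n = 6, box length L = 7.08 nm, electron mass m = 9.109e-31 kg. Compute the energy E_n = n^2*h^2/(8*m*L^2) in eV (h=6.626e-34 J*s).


E = n^2 * h^2 / (8 * m * L^2)
= 6^2 * (6.626e-34)^2 / (8 * 9.109e-31 * (7.08e-9)^2)
= 36 * 4.3904e-67 / (8 * 9.109e-31 * 5.0126e-17)
= 4.3269e-20 J
= 0.2701 eV

0.2701


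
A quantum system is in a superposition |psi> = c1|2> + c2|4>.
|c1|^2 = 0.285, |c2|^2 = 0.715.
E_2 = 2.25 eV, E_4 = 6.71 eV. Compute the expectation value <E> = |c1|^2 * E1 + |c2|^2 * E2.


<E> = |c1|^2 * E1 + |c2|^2 * E2
= 0.285 * 2.25 + 0.715 * 6.71
= 0.6412 + 4.7976
= 5.4389 eV

5.4389


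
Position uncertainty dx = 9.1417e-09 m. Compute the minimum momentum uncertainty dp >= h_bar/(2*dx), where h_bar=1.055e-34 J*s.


dp = h_bar / (2 * dx)
= 1.055e-34 / (2 * 9.1417e-09)
= 1.055e-34 / 1.8283e-08
= 5.7703e-27 kg*m/s

5.7703e-27


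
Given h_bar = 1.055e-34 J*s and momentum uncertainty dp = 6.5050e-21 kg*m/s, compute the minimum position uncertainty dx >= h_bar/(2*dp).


dx = h_bar / (2 * dp)
= 1.055e-34 / (2 * 6.5050e-21)
= 1.055e-34 / 1.3010e-20
= 8.1091e-15 m

8.1091e-15


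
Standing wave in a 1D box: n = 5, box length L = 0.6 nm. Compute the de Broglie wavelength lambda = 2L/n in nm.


lambda = 2L / n
= 2 * 0.6 / 5
= 1.2 / 5
= 0.24 nm

0.24


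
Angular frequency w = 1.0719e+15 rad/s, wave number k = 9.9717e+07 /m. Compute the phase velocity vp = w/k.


vp = w / k
= 1.0719e+15 / 9.9717e+07
= 1.0749e+07 m/s

1.0749e+07


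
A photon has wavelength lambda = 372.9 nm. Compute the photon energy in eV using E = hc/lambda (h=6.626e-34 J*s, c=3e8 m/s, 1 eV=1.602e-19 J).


E = hc / lambda
= (6.626e-34)(3e8) / (372.9e-9)
= 1.9878e-25 / 3.7290e-07
= 5.3307e-19 J
Converting to eV: 5.3307e-19 / 1.602e-19
= 3.3275 eV

3.3275


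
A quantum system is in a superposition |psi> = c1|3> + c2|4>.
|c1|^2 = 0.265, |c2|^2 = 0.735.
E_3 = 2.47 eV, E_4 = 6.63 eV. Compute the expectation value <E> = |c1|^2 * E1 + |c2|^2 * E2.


<E> = |c1|^2 * E1 + |c2|^2 * E2
= 0.265 * 2.47 + 0.735 * 6.63
= 0.6546 + 4.8731
= 5.5276 eV

5.5276


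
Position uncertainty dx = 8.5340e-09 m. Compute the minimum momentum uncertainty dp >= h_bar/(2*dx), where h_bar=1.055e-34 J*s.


dp = h_bar / (2 * dx)
= 1.055e-34 / (2 * 8.5340e-09)
= 1.055e-34 / 1.7068e-08
= 6.1812e-27 kg*m/s

6.1812e-27


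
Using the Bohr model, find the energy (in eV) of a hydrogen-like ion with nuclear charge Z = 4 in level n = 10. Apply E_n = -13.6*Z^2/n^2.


E_n = -13.6 * Z^2 / n^2
= -13.6 * 4^2 / 10^2
= -13.6 * 16 / 100
= -2.176 eV

-2.176


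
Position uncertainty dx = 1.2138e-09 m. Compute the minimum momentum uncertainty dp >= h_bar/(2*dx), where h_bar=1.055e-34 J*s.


dp = h_bar / (2 * dx)
= 1.055e-34 / (2 * 1.2138e-09)
= 1.055e-34 / 2.4276e-09
= 4.3459e-26 kg*m/s

4.3459e-26


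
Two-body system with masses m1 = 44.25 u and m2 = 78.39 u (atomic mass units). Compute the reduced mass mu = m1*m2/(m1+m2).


mu = m1 * m2 / (m1 + m2)
= 44.25 * 78.39 / (44.25 + 78.39)
= 3468.7575 / 122.64
= 28.2841 u

28.2841


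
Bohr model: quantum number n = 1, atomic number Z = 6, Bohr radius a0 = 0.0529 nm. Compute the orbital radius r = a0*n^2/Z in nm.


r = a0 * n^2 / Z
= 0.0529 * 1^2 / 6
= 0.0529 * 1 / 6
= 0.0088 nm

0.0088


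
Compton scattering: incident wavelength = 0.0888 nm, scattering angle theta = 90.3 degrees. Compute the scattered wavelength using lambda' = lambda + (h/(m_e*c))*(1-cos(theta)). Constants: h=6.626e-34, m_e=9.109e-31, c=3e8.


Compton wavelength: h/(m_e*c) = 2.4247e-12 m
d_lambda = 2.4247e-12 * (1 - cos(90.3 deg))
= 2.4247e-12 * 1.005236
= 2.4374e-12 m = 0.002437 nm
lambda' = 0.0888 + 0.002437
= 0.091237 nm

0.091237


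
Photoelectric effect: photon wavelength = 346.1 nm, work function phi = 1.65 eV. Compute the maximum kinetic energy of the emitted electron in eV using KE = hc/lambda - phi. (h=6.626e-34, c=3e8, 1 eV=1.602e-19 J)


E_photon = hc / lambda
= (6.626e-34)(3e8) / (346.1e-9)
= 5.7434e-19 J
= 3.5852 eV
KE = E_photon - phi
= 3.5852 - 1.65
= 1.9352 eV

1.9352


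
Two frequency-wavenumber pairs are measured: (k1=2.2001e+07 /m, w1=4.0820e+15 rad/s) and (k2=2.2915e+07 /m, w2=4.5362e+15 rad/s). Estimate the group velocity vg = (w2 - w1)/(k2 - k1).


vg = (w2 - w1) / (k2 - k1)
= (4.5362e+15 - 4.0820e+15) / (2.2915e+07 - 2.2001e+07)
= 4.5420e+14 / 9.1400e+05
= 4.9694e+08 m/s

4.9694e+08


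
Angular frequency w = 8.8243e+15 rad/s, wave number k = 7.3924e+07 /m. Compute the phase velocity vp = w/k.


vp = w / k
= 8.8243e+15 / 7.3924e+07
= 1.1937e+08 m/s

1.1937e+08


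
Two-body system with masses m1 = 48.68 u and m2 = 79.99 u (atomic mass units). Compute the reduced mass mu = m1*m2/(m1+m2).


mu = m1 * m2 / (m1 + m2)
= 48.68 * 79.99 / (48.68 + 79.99)
= 3893.9132 / 128.67
= 30.2628 u

30.2628


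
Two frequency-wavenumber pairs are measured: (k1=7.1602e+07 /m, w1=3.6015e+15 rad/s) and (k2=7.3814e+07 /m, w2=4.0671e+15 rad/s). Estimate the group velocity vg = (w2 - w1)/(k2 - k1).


vg = (w2 - w1) / (k2 - k1)
= (4.0671e+15 - 3.6015e+15) / (7.3814e+07 - 7.1602e+07)
= 4.6560e+14 / 2.2120e+06
= 2.1049e+08 m/s

2.1049e+08


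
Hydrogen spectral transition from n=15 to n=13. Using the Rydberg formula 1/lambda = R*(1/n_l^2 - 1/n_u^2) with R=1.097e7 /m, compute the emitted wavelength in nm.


1/lambda = R * (1/n_l^2 - 1/n_u^2)
= 1.097e7 * (1/13^2 - 1/15^2)
= 1.097e7 * (0.005917 - 0.004444)
= 1.097e7 * 0.001473
= 1.6156e+04 /m
lambda = 1 / 1.6156e+04 = 61897.708 nm

61897.708


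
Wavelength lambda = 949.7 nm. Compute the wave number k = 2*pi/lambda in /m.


k = 2 * pi / lambda
= 6.2832 / (949.7e-9)
= 6.2832 / 9.4970e-07
= 6.6160e+06 /m

6.6160e+06


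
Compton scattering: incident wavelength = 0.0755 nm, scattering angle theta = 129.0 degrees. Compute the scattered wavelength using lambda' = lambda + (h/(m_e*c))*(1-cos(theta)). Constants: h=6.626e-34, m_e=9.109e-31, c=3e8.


Compton wavelength: h/(m_e*c) = 2.4247e-12 m
d_lambda = 2.4247e-12 * (1 - cos(129.0 deg))
= 2.4247e-12 * 1.62932
= 3.9506e-12 m = 0.003951 nm
lambda' = 0.0755 + 0.003951
= 0.079451 nm

0.079451


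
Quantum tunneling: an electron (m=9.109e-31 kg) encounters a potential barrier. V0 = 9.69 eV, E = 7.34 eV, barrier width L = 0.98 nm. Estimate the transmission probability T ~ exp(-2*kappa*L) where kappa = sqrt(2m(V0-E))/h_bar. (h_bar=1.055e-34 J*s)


V0 - E = 2.35 eV = 3.7647e-19 J
kappa = sqrt(2 * m * (V0-E)) / h_bar
= sqrt(2 * 9.109e-31 * 3.7647e-19) / 1.055e-34
= 7.8499e+09 /m
2*kappa*L = 2 * 7.8499e+09 * 0.98e-9
= 15.3858
T = exp(-15.3858) = 2.079919e-07

2.079919e-07


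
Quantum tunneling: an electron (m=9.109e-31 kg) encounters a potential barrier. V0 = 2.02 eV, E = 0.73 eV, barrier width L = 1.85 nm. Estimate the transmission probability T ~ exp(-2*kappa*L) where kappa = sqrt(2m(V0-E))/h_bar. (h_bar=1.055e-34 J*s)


V0 - E = 1.29 eV = 2.0666e-19 J
kappa = sqrt(2 * m * (V0-E)) / h_bar
= sqrt(2 * 9.109e-31 * 2.0666e-19) / 1.055e-34
= 5.8160e+09 /m
2*kappa*L = 2 * 5.8160e+09 * 1.85e-9
= 21.5192
T = exp(-21.5192) = 4.511685e-10

4.511685e-10


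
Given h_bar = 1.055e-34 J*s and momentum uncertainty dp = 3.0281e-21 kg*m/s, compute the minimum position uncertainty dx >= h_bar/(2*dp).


dx = h_bar / (2 * dp)
= 1.055e-34 / (2 * 3.0281e-21)
= 1.055e-34 / 6.0562e-21
= 1.7420e-14 m

1.7420e-14


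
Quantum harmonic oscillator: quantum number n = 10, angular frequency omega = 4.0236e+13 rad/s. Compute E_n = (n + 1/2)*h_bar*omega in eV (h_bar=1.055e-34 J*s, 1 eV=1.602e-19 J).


E = (n + 1/2) * h_bar * omega
= (10 + 0.5) * 1.055e-34 * 4.0236e+13
= 10.5 * 4.2449e-21
= 4.4571e-20 J
= 0.2782 eV

0.2782


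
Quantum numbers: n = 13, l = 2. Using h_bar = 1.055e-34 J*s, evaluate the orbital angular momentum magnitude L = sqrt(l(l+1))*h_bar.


L = sqrt(l*(l+1)) * h_bar
= sqrt(2 * 3) * 1.055e-34
= sqrt(6) * 1.055e-34
= 2.4495 * 1.055e-34
= 2.5842e-34 J*s

2.5842e-34


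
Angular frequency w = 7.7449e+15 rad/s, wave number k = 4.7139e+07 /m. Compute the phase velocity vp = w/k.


vp = w / k
= 7.7449e+15 / 4.7139e+07
= 1.6430e+08 m/s

1.6430e+08


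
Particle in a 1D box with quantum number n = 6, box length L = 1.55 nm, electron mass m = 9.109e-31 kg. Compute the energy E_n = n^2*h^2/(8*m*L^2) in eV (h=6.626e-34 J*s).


E = n^2 * h^2 / (8 * m * L^2)
= 6^2 * (6.626e-34)^2 / (8 * 9.109e-31 * (1.55e-9)^2)
= 36 * 4.3904e-67 / (8 * 9.109e-31 * 2.4025e-18)
= 9.0278e-19 J
= 5.6353 eV

5.6353


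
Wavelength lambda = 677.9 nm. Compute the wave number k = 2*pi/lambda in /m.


k = 2 * pi / lambda
= 6.2832 / (677.9e-9)
= 6.2832 / 6.7790e-07
= 9.2686e+06 /m

9.2686e+06


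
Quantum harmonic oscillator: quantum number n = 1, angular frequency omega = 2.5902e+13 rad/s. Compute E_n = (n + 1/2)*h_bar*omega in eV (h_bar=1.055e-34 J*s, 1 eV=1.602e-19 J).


E = (n + 1/2) * h_bar * omega
= (1 + 0.5) * 1.055e-34 * 2.5902e+13
= 1.5 * 2.7327e-21
= 4.0990e-21 J
= 0.0256 eV

0.0256


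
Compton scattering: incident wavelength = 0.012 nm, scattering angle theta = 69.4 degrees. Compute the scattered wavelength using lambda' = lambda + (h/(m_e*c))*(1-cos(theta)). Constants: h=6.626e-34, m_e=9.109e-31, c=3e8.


Compton wavelength: h/(m_e*c) = 2.4247e-12 m
d_lambda = 2.4247e-12 * (1 - cos(69.4 deg))
= 2.4247e-12 * 0.648158
= 1.5716e-12 m = 0.001572 nm
lambda' = 0.012 + 0.001572
= 0.013572 nm

0.013572
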